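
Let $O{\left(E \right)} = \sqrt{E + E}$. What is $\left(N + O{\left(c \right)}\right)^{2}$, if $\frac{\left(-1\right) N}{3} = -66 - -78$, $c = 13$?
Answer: $\left(36 - \sqrt{26}\right)^{2} \approx 954.87$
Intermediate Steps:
$O{\left(E \right)} = \sqrt{2} \sqrt{E}$ ($O{\left(E \right)} = \sqrt{2 E} = \sqrt{2} \sqrt{E}$)
$N = -36$ ($N = - 3 \left(-66 - -78\right) = - 3 \left(-66 + 78\right) = \left(-3\right) 12 = -36$)
$\left(N + O{\left(c \right)}\right)^{2} = \left(-36 + \sqrt{2} \sqrt{13}\right)^{2} = \left(-36 + \sqrt{26}\right)^{2}$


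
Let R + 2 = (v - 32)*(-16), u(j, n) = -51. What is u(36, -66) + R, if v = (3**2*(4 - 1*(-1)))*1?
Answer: -261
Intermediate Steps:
v = 45 (v = (9*(4 + 1))*1 = (9*5)*1 = 45*1 = 45)
R = -210 (R = -2 + (45 - 32)*(-16) = -2 + 13*(-16) = -2 - 208 = -210)
u(36, -66) + R = -51 - 210 = -261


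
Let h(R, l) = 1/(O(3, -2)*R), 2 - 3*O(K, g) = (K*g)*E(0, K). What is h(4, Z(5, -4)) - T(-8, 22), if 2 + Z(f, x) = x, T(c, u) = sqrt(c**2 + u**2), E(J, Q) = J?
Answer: 3/8 - 2*sqrt(137) ≈ -23.034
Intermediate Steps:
Z(f, x) = -2 + x
O(K, g) = 2/3 (O(K, g) = 2/3 - K*g*0/3 = 2/3 - 1/3*0 = 2/3 + 0 = 2/3)
h(R, l) = 3/(2*R) (h(R, l) = 1/(2*R/3) = 3/(2*R))
h(4, Z(5, -4)) - T(-8, 22) = (3/2)/4 - sqrt((-8)**2 + 22**2) = (3/2)*(1/4) - sqrt(64 + 484) = 3/8 - sqrt(548) = 3/8 - 2*sqrt(137)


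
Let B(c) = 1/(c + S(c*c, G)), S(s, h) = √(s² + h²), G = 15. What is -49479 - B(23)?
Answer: -13831211200/279537 - √280066/279537 ≈ -49479.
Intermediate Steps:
S(s, h) = √(h² + s²)
B(c) = 1/(c + √(225 + c⁴)) (B(c) = 1/(c + √(15² + (c*c)²)) = 1/(c + √(225 + (c²)²)) = 1/(c + √(225 + c⁴)))
-49479 - B(23) = -49479 - 1/(23 + √(225 + 23⁴)) = -49479 - 1/(23 + √(225 + 279841)) = -49479 - 1/(23 + √280066)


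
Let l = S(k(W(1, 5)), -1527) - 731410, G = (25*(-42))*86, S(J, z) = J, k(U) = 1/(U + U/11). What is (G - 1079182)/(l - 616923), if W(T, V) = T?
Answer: 14033784/16179985 ≈ 0.86735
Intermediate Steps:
k(U) = 11/(12*U) (k(U) = 1/(U + U*(1/11)) = 1/(U + U/11) = 1/(12*U/11) = 11/(12*U))
G = -90300 (G = -1050*86 = -90300)
l = -8776909/12 (l = (11/12)/1 - 731410 = (11/12)*1 - 731410 = 11/12 - 731410 = -8776909/12 ≈ -7.3141e+5)
(G - 1079182)/(l - 616923) = (-90300 - 1079182)/(-8776909/12 - 616923) = -1169482/(-16179985/12) = -1169482*(-12/16179985) = 14033784/16179985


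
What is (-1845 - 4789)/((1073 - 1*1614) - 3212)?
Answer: 6634/3753 ≈ 1.7677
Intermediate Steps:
(-1845 - 4789)/((1073 - 1*1614) - 3212) = -6634/((1073 - 1614) - 3212) = -6634/(-541 - 3212) = -6634/(-3753) = -6634*(-1/3753) = 6634/3753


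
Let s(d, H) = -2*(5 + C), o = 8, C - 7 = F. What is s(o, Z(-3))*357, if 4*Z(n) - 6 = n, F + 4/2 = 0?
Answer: -7140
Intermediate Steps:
F = -2 (F = -2 + 0 = -2)
C = 5 (C = 7 - 2 = 5)
Z(n) = 3/2 + n/4
s(d, H) = -20 (s(d, H) = -2*(5 + 5) = -2*10 = -20)
s(o, Z(-3))*357 = -20*357 = -7140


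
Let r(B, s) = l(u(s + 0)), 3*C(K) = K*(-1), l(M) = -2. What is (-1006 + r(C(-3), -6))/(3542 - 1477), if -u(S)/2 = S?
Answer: -144/295 ≈ -0.48814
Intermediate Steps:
u(S) = -2*S
C(K) = -K/3 (C(K) = (K*(-1))/3 = (-K)/3 = -K/3)
r(B, s) = -2
(-1006 + r(C(-3), -6))/(3542 - 1477) = (-1006 - 2)/(3542 - 1477) = -1008/2065 = -1008*1/2065 = -144/295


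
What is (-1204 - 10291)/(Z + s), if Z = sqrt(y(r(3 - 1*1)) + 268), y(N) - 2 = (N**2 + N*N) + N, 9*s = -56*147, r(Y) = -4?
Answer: 47313420/3763427 + 103455*sqrt(298)/7526854 ≈ 12.809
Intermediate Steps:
s = -2744/3 (s = (-56*147)/9 = (1/9)*(-8232) = -2744/3 ≈ -914.67)
y(N) = 2 + N + 2*N**2 (y(N) = 2 + ((N**2 + N*N) + N) = 2 + ((N**2 + N**2) + N) = 2 + (2*N**2 + N) = 2 + (N + 2*N**2) = 2 + N + 2*N**2)
Z = sqrt(298) (Z = sqrt((2 - 4 + 2*(-4)**2) + 268) = sqrt((2 - 4 + 2*16) + 268) = sqrt((2 - 4 + 32) + 268) = sqrt(30 + 268) = sqrt(298) ≈ 17.263)
(-1204 - 10291)/(Z + s) = (-1204 - 10291)/(sqrt(298) - 2744/3) = -11495/(-2744/3 + sqrt(298))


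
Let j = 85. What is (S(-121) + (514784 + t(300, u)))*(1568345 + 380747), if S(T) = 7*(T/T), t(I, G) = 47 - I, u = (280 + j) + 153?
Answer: 1002881899496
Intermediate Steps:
u = 518 (u = (280 + 85) + 153 = 365 + 153 = 518)
S(T) = 7 (S(T) = 7*1 = 7)
(S(-121) + (514784 + t(300, u)))*(1568345 + 380747) = (7 + (514784 + (47 - 1*300)))*(1568345 + 380747) = (7 + (514784 + (47 - 300)))*1949092 = (7 + (514784 - 253))*1949092 = (7 + 514531)*1949092 = 514538*1949092 = 1002881899496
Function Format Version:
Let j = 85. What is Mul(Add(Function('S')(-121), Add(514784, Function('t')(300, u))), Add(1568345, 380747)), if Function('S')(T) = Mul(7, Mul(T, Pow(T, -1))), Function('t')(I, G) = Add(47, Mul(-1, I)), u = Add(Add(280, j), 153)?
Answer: 1002881899496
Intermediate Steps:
u = 518 (u = Add(Add(280, 85), 153) = Add(365, 153) = 518)
Function('S')(T) = 7 (Function('S')(T) = Mul(7, 1) = 7)
Mul(Add(Function('S')(-121), Add(514784, Function('t')(300, u))), Add(1568345, 380747)) = Mul(Add(7, Add(514784, Add(47, Mul(-1, 300)))), Add(1568345, 380747)) = Mul(Add(7, Add(514784, Add(47, -300))), 1949092) = Mul(Add(7, Add(514784, -253)), 1949092) = Mul(Add(7, 514531), 1949092) = Mul(514538, 1949092) = 1002881899496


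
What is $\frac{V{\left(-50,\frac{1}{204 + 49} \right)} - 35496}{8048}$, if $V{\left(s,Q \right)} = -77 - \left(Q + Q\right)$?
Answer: $- \frac{8999971}{2036144} \approx -4.4201$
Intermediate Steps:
$V{\left(s,Q \right)} = -77 - 2 Q$
$\frac{V{\left(-50,\frac{1}{204 + 49} \right)} - 35496}{8048} = \frac{\left(-77 - \frac{2}{204 + 49}\right) - 35496}{8048} = \left(\left(-77 - \frac{2}{253}\right) - 35496\right) \frac{1}{8048} = \left(- \frac{19483}{253} - 35496\right) \frac{1}{8048} = \left(- \frac{8999971}{253}\right) \frac{1}{8048} = - \frac{8999971}{2036144}$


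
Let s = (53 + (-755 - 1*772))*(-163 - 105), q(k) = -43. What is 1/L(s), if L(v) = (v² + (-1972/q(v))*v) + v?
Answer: 43/6710958073512 ≈ 6.4074e-12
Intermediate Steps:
s = 395032 (s = (53 + (-755 - 772))*(-268) = (53 - 1527)*(-268) = -1474*(-268) = 395032)
L(v) = v² + 2015*v/43 (L(v) = (v² + (-1972/(-43))*v) + v = (v² + (-1972*(-1/43))*v) + v = (v² + 1972*v/43) + v = v² + 2015*v/43)
1/L(s) = 1/((1/43)*395032*(2015 + 43*395032)) = 1/((1/43)*395032*(2015 + 16986376)) = 1/((1/43)*395032*16988391) = 1/(6710958073512/43) = 43/6710958073512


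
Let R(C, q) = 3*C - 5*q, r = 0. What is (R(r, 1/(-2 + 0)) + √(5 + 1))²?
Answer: 49/4 + 5*√6 ≈ 24.497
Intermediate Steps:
R(C, q) = -5*q + 3*C
(R(r, 1/(-2 + 0)) + √(5 + 1))² = ((-5/(-2 + 0) + 3*0) + √(5 + 1))² = ((-5/(-2) + 0) + √6)² = ((-5*(-½) + 0) + √6)² = ((5/2 + 0) + √6)² = (5/2 + √6)²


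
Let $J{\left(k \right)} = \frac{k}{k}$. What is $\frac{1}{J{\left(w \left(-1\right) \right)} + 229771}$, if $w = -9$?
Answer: $\frac{1}{229772} \approx 4.3521 \cdot 10^{-6}$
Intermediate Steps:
$J{\left(k \right)} = 1$
$\frac{1}{J{\left(w \left(-1\right) \right)} + 229771} = \frac{1}{1 + 229771} = \frac{1}{229772}$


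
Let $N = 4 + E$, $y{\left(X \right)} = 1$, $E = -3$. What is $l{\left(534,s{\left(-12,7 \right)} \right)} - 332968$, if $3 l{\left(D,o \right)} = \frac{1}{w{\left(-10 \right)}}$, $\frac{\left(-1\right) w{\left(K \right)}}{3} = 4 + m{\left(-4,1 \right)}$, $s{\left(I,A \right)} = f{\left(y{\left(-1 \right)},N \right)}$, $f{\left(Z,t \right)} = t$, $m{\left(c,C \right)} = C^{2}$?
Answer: $- \frac{14983561}{45} \approx -3.3297 \cdot 10^{5}$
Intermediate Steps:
$N = 1$ ($N = 4 - 3 = 1$)
$s{\left(I,A \right)} = 1$
$w{\left(K \right)} = -15$ ($w{\left(K \right)} = - 3 \left(4 + 1^{2}\right) = - 3 \left(4 + 1\right) = \left(-3\right) 5 = -15$)
$l{\left(D,o \right)} = - \frac{1}{45}$ ($l{\left(D,o \right)} = \frac{1}{3 \left(-15\right)} = \frac{1}{3} \left(- \frac{1}{15}\right) = - \frac{1}{45}$)
$l{\left(534,s{\left(-12,7 \right)} \right)} - 332968 = - \frac{1}{45} - 332968 = - \frac{14983561}{45}$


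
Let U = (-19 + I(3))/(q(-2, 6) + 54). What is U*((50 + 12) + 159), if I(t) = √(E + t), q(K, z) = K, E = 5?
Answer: -323/4 + 17*√2/2 ≈ -68.729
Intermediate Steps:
I(t) = √(5 + t)
U = -19/52 + √2/26 (U = (-19 + √(5 + 3))/(-2 + 54) = (-19 + √8)/52 = (-19 + 2*√2)*(1/52) = -19/52 + √2/26 ≈ -0.31099)
U*((50 + 12) + 159) = (-19/52 + √2/26)*((50 + 12) + 159) = (-19/52 + √2/26)*(62 + 159) = (-19/52 + √2/26)*221 = -323/4 + 17*√2/2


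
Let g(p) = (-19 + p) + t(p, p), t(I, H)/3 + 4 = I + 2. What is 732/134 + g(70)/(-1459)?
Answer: 516909/97753 ≈ 5.2879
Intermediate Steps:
t(I, H) = -6 + 3*I (t(I, H) = -12 + 3*(I + 2) = -12 + 3*(2 + I) = -12 + (6 + 3*I) = -6 + 3*I)
g(p) = -25 + 4*p (g(p) = (-19 + p) + (-6 + 3*p) = -25 + 4*p)
732/134 + g(70)/(-1459) = 732/134 + (-25 + 4*70)/(-1459) = 732*(1/134) + (-25 + 280)*(-1/1459) = 366/67 + 255*(-1/1459) = 366/67 - 255/1459 = 516909/97753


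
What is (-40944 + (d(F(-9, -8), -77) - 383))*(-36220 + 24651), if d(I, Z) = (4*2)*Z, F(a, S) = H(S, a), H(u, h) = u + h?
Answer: 485238567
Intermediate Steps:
H(u, h) = h + u
F(a, S) = S + a (F(a, S) = a + S = S + a)
d(I, Z) = 8*Z
(-40944 + (d(F(-9, -8), -77) - 383))*(-36220 + 24651) = (-40944 + (8*(-77) - 383))*(-36220 + 24651) = (-40944 + (-616 - 383))*(-11569) = (-40944 - 999)*(-11569) = -41943*(-11569) = 485238567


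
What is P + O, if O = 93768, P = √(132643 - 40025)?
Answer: 93768 + √92618 ≈ 94072.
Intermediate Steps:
P = √92618 ≈ 304.33
P + O = √92618 + 93768 = 93768 + √92618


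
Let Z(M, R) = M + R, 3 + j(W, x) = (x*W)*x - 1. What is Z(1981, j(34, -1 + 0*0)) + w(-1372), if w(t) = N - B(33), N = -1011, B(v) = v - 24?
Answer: 991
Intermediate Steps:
j(W, x) = -4 + W*x² (j(W, x) = -3 + ((x*W)*x - 1) = -3 + ((W*x)*x - 1) = -3 + (W*x² - 1) = -3 + (-1 + W*x²) = -4 + W*x²)
B(v) = -24 + v
w(t) = -1020 (w(t) = -1011 - (-24 + 33) = -1011 - 1*9 = -1011 - 9 = -1020)
Z(1981, j(34, -1 + 0*0)) + w(-1372) = (1981 + (-4 + 34*(-1 + 0*0)²)) - 1020 = (1981 + (-4 + 34*(-1 + 0)²)) - 1020 = (1981 + (-4 + 34*(-1)²)) - 1020 = (1981 + (-4 + 34*1)) - 1020 = (1981 + (-4 + 34)) - 1020 = (1981 + 30) - 1020 = 2011 - 1020 = 991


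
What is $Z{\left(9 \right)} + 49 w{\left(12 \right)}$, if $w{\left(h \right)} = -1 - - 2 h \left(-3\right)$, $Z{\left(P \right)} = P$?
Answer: $-3568$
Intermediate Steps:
$w{\left(h \right)} = -1 - 6 h$
$Z{\left(9 \right)} + 49 w{\left(12 \right)} = 9 + 49 \left(-1 - 72\right) = 9 + 49 \left(-73\right) = 9 - 3577 = -3568$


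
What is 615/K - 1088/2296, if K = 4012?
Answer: -369127/1151444 ≈ -0.32058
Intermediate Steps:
615/K - 1088/2296 = 615/4012 - 1088/2296 = 615*(1/4012) - 1088*1/2296 = 615/4012 - 136/287 = -369127/1151444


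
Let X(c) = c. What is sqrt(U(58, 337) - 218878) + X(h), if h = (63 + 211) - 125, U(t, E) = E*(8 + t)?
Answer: 149 + 2*I*sqrt(49159) ≈ 149.0 + 443.44*I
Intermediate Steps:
h = 149 (h = 274 - 125 = 149)
sqrt(U(58, 337) - 218878) + X(h) = sqrt(337*(8 + 58) - 218878) + 149 = sqrt(337*66 - 218878) + 149 = sqrt(22242 - 218878) + 149 = sqrt(-196636) + 149 = 2*I*sqrt(49159) + 149 = 149 + 2*I*sqrt(49159)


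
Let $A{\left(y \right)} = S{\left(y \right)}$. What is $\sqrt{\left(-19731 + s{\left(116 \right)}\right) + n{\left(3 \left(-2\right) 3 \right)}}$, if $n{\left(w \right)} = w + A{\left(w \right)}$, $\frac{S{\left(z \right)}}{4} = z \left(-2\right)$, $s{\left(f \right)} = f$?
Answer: $i \sqrt{19489} \approx 139.6 i$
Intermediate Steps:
$S{\left(z \right)} = - 8 z$ ($S{\left(z \right)} = 4 z \left(-2\right) = 4 \left(- 2 z\right) = - 8 z$)
$A{\left(y \right)} = - 8 y$
$n{\left(w \right)} = - 7 w$ ($n{\left(w \right)} = w - 8 w = - 7 w$)
$\sqrt{\left(-19731 + s{\left(116 \right)}\right) + n{\left(3 \left(-2\right) 3 \right)}} = \sqrt{\left(-19731 + 116\right) - 7 \cdot 3 \left(-2\right) 3} = \sqrt{-19615 - 7 \left(\left(-6\right) 3\right)} = \sqrt{-19615 - -126} = \sqrt{-19615 + 126} = \sqrt{-19489} = i \sqrt{19489}$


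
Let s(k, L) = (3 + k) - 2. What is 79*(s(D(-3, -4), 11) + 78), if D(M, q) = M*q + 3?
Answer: 7426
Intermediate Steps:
D(M, q) = 3 + M*q
s(k, L) = 1 + k
79*(s(D(-3, -4), 11) + 78) = 79*((1 + (3 - 3*(-4))) + 78) = 79*((1 + (3 + 12)) + 78) = 79*((1 + 15) + 78) = 79*(16 + 78) = 79*94 = 7426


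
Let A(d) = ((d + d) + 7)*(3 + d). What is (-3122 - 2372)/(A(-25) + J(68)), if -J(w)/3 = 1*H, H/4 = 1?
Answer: -2747/467 ≈ -5.8822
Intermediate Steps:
H = 4 (H = 4*1 = 4)
J(w) = -12 (J(w) = -3*4 = -12)
A(d) = (3 + d)*(7 + 2*d) (A(d) = (2*d + 7)*(3 + d) = (7 + 2*d)*(3 + d) = (3 + d)*(7 + 2*d))
(-3122 - 2372)/(A(-25) + J(68)) = (-3122 - 2372)/((21 + 2*(-25)² + 13*(-25)) - 12) = -5494/((21 + 2*625 - 325) - 12) = -5494/((21 + 1250 - 325) - 12) = -5494/(946 - 12) = -5494/934 = -5494*1/934 = -2747/467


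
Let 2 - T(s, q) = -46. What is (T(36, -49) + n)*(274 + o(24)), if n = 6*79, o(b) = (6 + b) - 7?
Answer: 155034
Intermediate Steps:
T(s, q) = 48 (T(s, q) = 2 - 1*(-46) = 2 + 46 = 48)
o(b) = -1 + b
n = 474
(T(36, -49) + n)*(274 + o(24)) = (48 + 474)*(274 + (-1 + 24)) = 522*(274 + 23) = 522*297 = 155034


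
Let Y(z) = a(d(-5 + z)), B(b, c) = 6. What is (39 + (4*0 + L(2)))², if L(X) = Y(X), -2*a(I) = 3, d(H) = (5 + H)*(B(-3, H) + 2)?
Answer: 5625/4 ≈ 1406.3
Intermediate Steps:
d(H) = 40 + 8*H (d(H) = (5 + H)*(6 + 2) = (5 + H)*8 = 40 + 8*H)
a(I) = -3/2 (a(I) = -½*3 = -3/2)
Y(z) = -3/2
L(X) = -3/2
(39 + (4*0 + L(2)))² = (39 + (4*0 - 3/2))² = (39 + (0 - 3/2))² = (39 - 3/2)² = (75/2)² = 5625/4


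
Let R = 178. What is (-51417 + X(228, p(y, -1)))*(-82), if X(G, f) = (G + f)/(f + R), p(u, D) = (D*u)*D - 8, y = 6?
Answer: 185507903/44 ≈ 4.2161e+6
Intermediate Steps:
p(u, D) = -8 + u*D**2 (p(u, D) = u*D**2 - 8 = -8 + u*D**2)
X(G, f) = (G + f)/(178 + f) (X(G, f) = (G + f)/(f + 178) = (G + f)/(178 + f))
(-51417 + X(228, p(y, -1)))*(-82) = (-51417 + (228 + (-8 + 6*(-1)**2))/(178 + (-8 + 6*(-1)**2)))*(-82) = (-51417 + (228 + (-8 + 6*1))/(178 + (-8 + 6*1)))*(-82) = (-51417 + (228 + (-8 + 6))/(178 + (-8 + 6)))*(-82) = (-51417 + (228 - 2)/(178 - 2))*(-82) = (-51417 + 226/176)*(-82) = (-51417 + (1/176)*226)*(-82) = (-51417 + 113/88)*(-82) = -4524583/88*(-82) = 185507903/44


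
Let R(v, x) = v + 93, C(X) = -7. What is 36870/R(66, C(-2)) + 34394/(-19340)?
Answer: 117932859/512510 ≈ 230.11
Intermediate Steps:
R(v, x) = 93 + v
36870/R(66, C(-2)) + 34394/(-19340) = 36870/(93 + 66) + 34394/(-19340) = 36870/159 + 34394*(-1/19340) = 36870*(1/159) - 17197/9670 = 12290/53 - 17197/9670 = 117932859/512510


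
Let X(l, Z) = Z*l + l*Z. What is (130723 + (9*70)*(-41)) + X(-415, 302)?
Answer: -145767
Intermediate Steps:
X(l, Z) = 2*Z*l (X(l, Z) = Z*l + Z*l = 2*Z*l)
(130723 + (9*70)*(-41)) + X(-415, 302) = (130723 + (9*70)*(-41)) + 2*302*(-415) = (130723 + 630*(-41)) - 250660 = (130723 - 25830) - 250660 = 104893 - 250660 = -145767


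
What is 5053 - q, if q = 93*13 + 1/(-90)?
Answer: 345961/90 ≈ 3844.0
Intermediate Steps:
q = 108809/90 (q = 1209 - 1/90 = 108809/90 ≈ 1209.0)
5053 - q = 5053 - 1*108809/90 = 5053 - 108809/90 = 345961/90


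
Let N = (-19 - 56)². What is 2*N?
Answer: 11250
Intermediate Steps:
N = 5625 (N = (-75)² = 5625)
2*N = 2*5625 = 11250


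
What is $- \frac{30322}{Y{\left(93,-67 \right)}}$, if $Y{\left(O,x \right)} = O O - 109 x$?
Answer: $- \frac{15161}{7976} \approx -1.9008$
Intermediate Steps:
$Y{\left(O,x \right)} = O^{2} - 109 x$
$- \frac{30322}{Y{\left(93,-67 \right)}} = - \frac{30322}{93^{2} - -7303} = - \frac{30322}{8649 + 7303} = - \frac{30322}{15952} = \left(-30322\right) \frac{1}{15952} = - \frac{15161}{7976}$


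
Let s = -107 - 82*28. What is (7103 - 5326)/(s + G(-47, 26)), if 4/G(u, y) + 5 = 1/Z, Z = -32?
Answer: -286097/387011 ≈ -0.73925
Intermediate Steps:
G(u, y) = -128/161 (G(u, y) = 4/(-5 + 1/(-32)) = 4/(-5 - 1/32) = 4/(-161/32) = 4*(-32/161) = -128/161)
s = -2403 (s = -107 - 2296 = -2403)
(7103 - 5326)/(s + G(-47, 26)) = (7103 - 5326)/(-2403 - 128/161) = 1777/(-387011/161) = 1777*(-161/387011) = -286097/387011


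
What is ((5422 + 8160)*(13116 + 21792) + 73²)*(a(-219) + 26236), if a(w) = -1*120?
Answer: 12382269001060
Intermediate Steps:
a(w) = -120
((5422 + 8160)*(13116 + 21792) + 73²)*(a(-219) + 26236) = ((5422 + 8160)*(13116 + 21792) + 73²)*(-120 + 26236) = (13582*34908 + 5329)*26116 = (474120456 + 5329)*26116 = 474125785*26116 = 12382269001060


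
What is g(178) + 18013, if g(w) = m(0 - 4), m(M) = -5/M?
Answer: 72057/4 ≈ 18014.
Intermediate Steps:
g(w) = 5/4 (g(w) = -5/(0 - 4) = -5/(-4) = -5*(-1/4) = 5/4)
g(178) + 18013 = 5/4 + 18013 = 72057/4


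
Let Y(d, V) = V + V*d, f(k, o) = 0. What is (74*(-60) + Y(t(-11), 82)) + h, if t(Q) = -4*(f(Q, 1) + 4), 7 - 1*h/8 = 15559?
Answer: -130086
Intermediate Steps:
h = -124416 (h = 56 - 8*15559 = 56 - 124472 = -124416)
t(Q) = -16 (t(Q) = -4*(0 + 4) = -4*4 = -16)
(74*(-60) + Y(t(-11), 82)) + h = (74*(-60) + 82*(1 - 16)) - 124416 = (-4440 + 82*(-15)) - 124416 = (-4440 - 1230) - 124416 = -5670 - 124416 = -130086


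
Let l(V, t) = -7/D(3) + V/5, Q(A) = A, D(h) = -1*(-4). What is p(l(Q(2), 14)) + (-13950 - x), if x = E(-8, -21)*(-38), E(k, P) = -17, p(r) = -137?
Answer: -14733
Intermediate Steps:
D(h) = 4
l(V, t) = -7/4 + V/5
x = 646 (x = -17*(-38) = 646)
p(l(Q(2), 14)) + (-13950 - x) = -137 + (-13950 - 1*646) = -137 + (-13950 - 646) = -137 - 14596 = -14733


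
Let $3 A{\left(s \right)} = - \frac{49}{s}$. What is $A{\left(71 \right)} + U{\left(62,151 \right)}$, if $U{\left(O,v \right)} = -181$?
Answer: $- \frac{38602}{213} \approx -181.23$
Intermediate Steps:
$A{\left(s \right)} = - \frac{49}{3 s}$ ($A{\left(s \right)} = \frac{\left(-49\right) \frac{1}{s}}{3} = - \frac{49}{3 s}$)
$A{\left(71 \right)} + U{\left(62,151 \right)} = - \frac{49}{3 \cdot 71} - 181 = \left(- \frac{49}{3}\right) \frac{1}{71} - 181 = - \frac{49}{213} - 181 = - \frac{38602}{213}$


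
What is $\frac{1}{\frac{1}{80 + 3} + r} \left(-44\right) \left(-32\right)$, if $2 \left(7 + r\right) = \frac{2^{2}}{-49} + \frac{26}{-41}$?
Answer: $- \frac{234779776}{1224897} \approx -191.67$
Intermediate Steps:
$r = - \frac{14782}{2009}$ ($r = -7 + \frac{\frac{2^{2}}{-49} + \frac{26}{-41}}{2} = -7 + \frac{4 \left(- \frac{1}{49}\right) + 26 \left(- \frac{1}{41}\right)}{2} = -7 + \frac{- \frac{4}{49} - \frac{26}{41}}{2} = -7 + \frac{1}{2} \left(- \frac{1438}{2009}\right) = -7 - \frac{719}{2009} = - \frac{14782}{2009} \approx -7.3579$)
$\frac{1}{\frac{1}{80 + 3} + r} \left(-44\right) \left(-32\right) = \frac{1}{\frac{1}{80 + 3} - \frac{14782}{2009}} \left(-44\right) \left(-32\right) = \frac{1}{\frac{1}{83} - \frac{14782}{2009}} \left(-44\right) \left(-32\right) = \frac{1}{- \frac{1224897}{166747}} \left(-44\right) \left(-32\right) = \left(- \frac{166747}{1224897}\right) \left(-44\right) \left(-32\right) = \frac{7336868}{1224897} \left(-32\right) = - \frac{234779776}{1224897}$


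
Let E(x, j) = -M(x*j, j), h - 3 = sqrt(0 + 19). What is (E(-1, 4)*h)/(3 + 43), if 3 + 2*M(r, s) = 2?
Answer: 3/92 + sqrt(19)/92 ≈ 0.079988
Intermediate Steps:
M(r, s) = -1/2 (M(r, s) = -3/2 + (1/2)*2 = -3/2 + 1 = -1/2)
h = 3 + sqrt(19) (h = 3 + sqrt(0 + 19) = 3 + sqrt(19) ≈ 7.3589)
E(x, j) = 1/2 (E(x, j) = -1*(-1/2) = 1/2)
(E(-1, 4)*h)/(3 + 43) = ((3 + sqrt(19))/2)/(3 + 43) = (3/2 + sqrt(19)/2)/46 = (3/2 + sqrt(19)/2)*(1/46) = 3/92 + sqrt(19)/92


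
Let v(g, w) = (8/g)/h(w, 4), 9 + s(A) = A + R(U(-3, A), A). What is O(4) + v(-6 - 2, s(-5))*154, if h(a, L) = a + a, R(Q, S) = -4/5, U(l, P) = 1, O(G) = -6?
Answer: -59/74 ≈ -0.79730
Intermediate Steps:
R(Q, S) = -4/5 (R(Q, S) = -4*1/5 = -4/5)
h(a, L) = 2*a
s(A) = -49/5 + A (s(A) = -9 + (A - 4/5) = -9 + (-4/5 + A) = -49/5 + A)
v(g, w) = 4/(g*w) (v(g, w) = (8/g)/((2*w)) = (8/g)*(1/(2*w)) = 4/(g*w))
O(4) + v(-6 - 2, s(-5))*154 = -6 + (4/((-6 - 2)*(-49/5 - 5)))*154 = -6 + (4/(-8*(-74/5)))*154 = -6 + (4*(-1/8)*(-5/74))*154 = -6 + (5/148)*154 = -6 + 385/74 = -59/74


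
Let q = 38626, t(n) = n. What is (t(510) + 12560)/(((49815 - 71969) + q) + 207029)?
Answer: 13070/223501 ≈ 0.058478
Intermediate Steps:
(t(510) + 12560)/(((49815 - 71969) + q) + 207029) = (510 + 12560)/(((49815 - 71969) + 38626) + 207029) = 13070/((-22154 + 38626) + 207029) = 13070/(16472 + 207029) = 13070/223501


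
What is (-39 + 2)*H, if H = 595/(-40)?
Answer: 4403/8 ≈ 550.38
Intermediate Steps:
H = -119/8 (H = 595*(-1/40) = -119/8 ≈ -14.875)
(-39 + 2)*H = (-39 + 2)*(-119/8) = -37*(-119/8) = 4403/8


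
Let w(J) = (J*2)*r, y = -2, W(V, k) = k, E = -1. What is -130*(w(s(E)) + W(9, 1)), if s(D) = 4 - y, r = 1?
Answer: -1690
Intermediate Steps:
s(D) = 6 (s(D) = 4 - 1*(-2) = 4 + 2 = 6)
w(J) = 2*J (w(J) = (J*2)*1 = (2*J)*1 = 2*J)
-130*(w(s(E)) + W(9, 1)) = -130*(2*6 + 1) = -130*(12 + 1) = -130*13 = -1690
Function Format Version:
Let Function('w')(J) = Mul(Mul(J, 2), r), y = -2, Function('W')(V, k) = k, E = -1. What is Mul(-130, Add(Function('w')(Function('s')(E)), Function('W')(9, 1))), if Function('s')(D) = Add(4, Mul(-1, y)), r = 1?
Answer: -1690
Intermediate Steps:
Function('s')(D) = 6 (Function('s')(D) = Add(4, Mul(-1, -2)) = Add(4, 2) = 6)
Function('w')(J) = Mul(2, J) (Function('w')(J) = Mul(Mul(J, 2), 1) = Mul(Mul(2, J), 1) = Mul(2, J))
Mul(-130, Add(Function('w')(Function('s')(E)), Function('W')(9, 1))) = Mul(-130, Add(Mul(2, 6), 1)) = Mul(-130, Add(12, 1)) = Mul(-130, 13) = -1690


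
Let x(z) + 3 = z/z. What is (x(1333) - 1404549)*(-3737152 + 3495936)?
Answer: 338800174016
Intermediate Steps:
x(z) = -2 (x(z) = -3 + z/z = -3 + 1 = -2)
(x(1333) - 1404549)*(-3737152 + 3495936) = (-2 - 1404549)*(-3737152 + 3495936) = -1404551*(-241216) = 338800174016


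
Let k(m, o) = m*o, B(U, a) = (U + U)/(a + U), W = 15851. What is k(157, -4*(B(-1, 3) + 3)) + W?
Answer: 14595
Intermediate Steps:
B(U, a) = 2*U/(U + a) (B(U, a) = (2*U)/(U + a) = 2*U/(U + a))
k(157, -4*(B(-1, 3) + 3)) + W = 157*(-4*(2*(-1)/(-1 + 3) + 3)) + 15851 = 157*(-4*(2*(-1)/2 + 3)) + 15851 = 157*(-4*(2*(-1)*(½) + 3)) + 15851 = 157*(-4*(-1 + 3)) + 15851 = 157*(-4*2) + 15851 = 157*(-8) + 15851 = -1256 + 15851 = 14595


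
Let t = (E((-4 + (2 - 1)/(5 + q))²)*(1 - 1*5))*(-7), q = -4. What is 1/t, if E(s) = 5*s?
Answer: 1/1260 ≈ 0.00079365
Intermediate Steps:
t = 1260 (t = ((5*(-4 + (2 - 1)/(5 - 4))²)*(1 - 1*5))*(-7) = ((5*(-4 + 1/1)²)*(1 - 5))*(-7) = ((5*(-4 + 1*1)²)*(-4))*(-7) = ((5*(-4 + 1)²)*(-4))*(-7) = ((5*(-3)²)*(-4))*(-7) = ((5*9)*(-4))*(-7) = (45*(-4))*(-7) = -180*(-7) = 1260)
1/t = 1/1260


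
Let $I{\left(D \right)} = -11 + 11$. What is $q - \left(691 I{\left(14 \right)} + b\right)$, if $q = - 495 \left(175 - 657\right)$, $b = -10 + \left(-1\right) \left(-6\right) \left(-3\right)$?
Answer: $238618$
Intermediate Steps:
$I{\left(D \right)} = 0$
$b = -28$ ($b = -10 + 6 \left(-3\right) = -10 - 18 = -28$)
$q = 238590$ ($q = \left(-495\right) \left(-482\right) = 238590$)
$q - \left(691 I{\left(14 \right)} + b\right) = 238590 - \left(691 \cdot 0 - 28\right) = 238590 - \left(0 - 28\right) = 238590 - -28 = 238590 + 28 = 238618$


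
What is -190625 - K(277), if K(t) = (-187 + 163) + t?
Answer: -190878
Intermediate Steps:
K(t) = -24 + t
-190625 - K(277) = -190625 - (-24 + 277) = -190625 - 1*253 = -190625 - 253 = -190878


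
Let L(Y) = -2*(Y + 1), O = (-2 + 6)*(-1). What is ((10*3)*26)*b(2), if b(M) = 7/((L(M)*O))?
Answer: 455/2 ≈ 227.50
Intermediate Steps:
O = -4 (O = 4*(-1) = -4)
L(Y) = -2 - 2*Y (L(Y) = -2*(1 + Y) = -2 - 2*Y)
b(M) = 7/(8 + 8*M) (b(M) = 7/(((-2 - 2*M)*(-4))) = 7/(8 + 8*M))
((10*3)*26)*b(2) = ((10*3)*26)*(7/(8*(1 + 2))) = (30*26)*((7/8)/3) = 780*((7/8)*(⅓)) = 780*(7/24) = 455/2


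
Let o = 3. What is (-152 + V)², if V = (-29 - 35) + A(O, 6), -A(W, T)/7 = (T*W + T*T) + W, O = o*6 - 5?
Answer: 1221025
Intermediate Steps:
O = 13 (O = 3*6 - 5 = 18 - 5 = 13)
A(W, T) = -7*W - 7*T² - 7*T*W (A(W, T) = -7*((T*W + T*T) + W) = -7*((T*W + T²) + W) = -7*((T² + T*W) + W) = -7*(W + T² + T*W) = -7*W - 7*T² - 7*T*W)
V = -953 (V = (-29 - 35) + (-7*13 - 7*6² - 7*6*13) = -64 + (-91 - 7*36 - 546) = -64 + (-91 - 252 - 546) = -64 - 889 = -953)
(-152 + V)² = (-152 - 953)² = (-1105)² = 1221025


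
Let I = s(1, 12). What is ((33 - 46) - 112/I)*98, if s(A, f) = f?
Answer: -6566/3 ≈ -2188.7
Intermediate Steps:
I = 12
((33 - 46) - 112/I)*98 = ((33 - 46) - 112/12)*98 = (-13 - 112*1/12)*98 = (-13 - 28/3)*98 = -67/3*98 = -6566/3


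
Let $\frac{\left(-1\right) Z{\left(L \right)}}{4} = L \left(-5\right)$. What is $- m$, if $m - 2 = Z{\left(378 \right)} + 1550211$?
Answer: $-1557773$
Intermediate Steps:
$Z{\left(L \right)} = 20 L$ ($Z{\left(L \right)} = - 4 L \left(-5\right) = - 4 \left(- 5 L\right) = 20 L$)
$m = 1557773$ ($m = 2 + \left(20 \cdot 378 + 1550211\right) = 2 + \left(7560 + 1550211\right) = 2 + 1557771 = 1557773$)
$- m = \left(-1\right) 1557773 = -1557773$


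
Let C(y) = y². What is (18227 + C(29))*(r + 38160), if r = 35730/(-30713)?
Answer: 22347168769800/30713 ≈ 7.2761e+8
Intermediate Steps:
r = -35730/30713 (r = 35730*(-1/30713) = -35730/30713 ≈ -1.1634)
(18227 + C(29))*(r + 38160) = (18227 + 29²)*(-35730/30713 + 38160) = (18227 + 841)*(1171972350/30713) = 19068*(1171972350/30713) = 22347168769800/30713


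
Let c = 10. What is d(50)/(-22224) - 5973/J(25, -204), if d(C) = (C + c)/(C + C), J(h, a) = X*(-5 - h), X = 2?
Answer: 3687331/37040 ≈ 99.550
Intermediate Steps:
J(h, a) = -10 - 2*h (J(h, a) = 2*(-5 - h) = -10 - 2*h)
d(C) = (10 + C)/(2*C) (d(C) = (C + 10)/(C + C) = (10 + C)/((2*C)) = (10 + C)*(1/(2*C)) = (10 + C)/(2*C))
d(50)/(-22224) - 5973/J(25, -204) = ((½)*(10 + 50)/50)/(-22224) - 5973/(-10 - 2*25) = ((½)*(1/50)*60)*(-1/22224) - 5973/(-10 - 50) = (⅗)*(-1/22224) - 5973/(-60) = -1/37040 - 5973*(-1/60) = -1/37040 + 1991/20 = 3687331/37040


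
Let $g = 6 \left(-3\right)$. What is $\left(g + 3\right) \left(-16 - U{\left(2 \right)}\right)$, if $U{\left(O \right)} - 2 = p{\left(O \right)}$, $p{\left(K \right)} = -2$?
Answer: $240$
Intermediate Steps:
$U{\left(O \right)} = 0$ ($U{\left(O \right)} = 2 - 2 = 0$)
$g = -18$
$\left(g + 3\right) \left(-16 - U{\left(2 \right)}\right) = \left(-18 + 3\right) \left(-16 - 0\right) = - 15 \left(-16 + 0\right) = \left(-15\right) \left(-16\right) = 240$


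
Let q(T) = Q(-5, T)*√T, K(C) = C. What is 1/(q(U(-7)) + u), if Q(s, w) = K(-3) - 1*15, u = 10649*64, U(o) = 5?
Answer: 170384/116122829419 + 9*√5/232245658838 ≈ 1.4674e-6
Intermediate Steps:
u = 681536
Q(s, w) = -18 (Q(s, w) = -3 - 1*15 = -3 - 15 = -18)
q(T) = -18*√T
1/(q(U(-7)) + u) = 1/(-18*√5 + 681536) = 1/(681536 - 18*√5)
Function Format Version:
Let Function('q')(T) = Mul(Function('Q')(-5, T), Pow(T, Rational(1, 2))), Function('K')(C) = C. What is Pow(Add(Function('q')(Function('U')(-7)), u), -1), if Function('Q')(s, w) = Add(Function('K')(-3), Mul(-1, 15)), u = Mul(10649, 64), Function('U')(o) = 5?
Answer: Add(Rational(170384, 116122829419), Mul(Rational(9, 232245658838), Pow(5, Rational(1, 2)))) ≈ 1.4674e-6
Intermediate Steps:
u = 681536
Function('Q')(s, w) = -18 (Function('Q')(s, w) = Add(-3, Mul(-1, 15)) = Add(-3, -15) = -18)
Function('q')(T) = Mul(-18, Pow(T, Rational(1, 2)))
Pow(Add(Function('q')(Function('U')(-7)), u), -1) = Pow(Add(Mul(-18, Pow(5, Rational(1, 2))), 681536), -1) = Pow(Add(681536, Mul(-18, Pow(5, Rational(1, 2)))), -1)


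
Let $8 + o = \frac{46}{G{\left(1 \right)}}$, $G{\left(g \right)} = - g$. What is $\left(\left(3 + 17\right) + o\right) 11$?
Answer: $-374$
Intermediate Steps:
$o = -54$ ($o = -8 + \frac{46}{\left(-1\right) 1} = -8 + \frac{46}{-1} = -8 + 46 \left(-1\right) = -8 - 46 = -54$)
$\left(\left(3 + 17\right) + o\right) 11 = \left(\left(3 + 17\right) - 54\right) 11 = \left(20 - 54\right) 11 = \left(-34\right) 11 = -374$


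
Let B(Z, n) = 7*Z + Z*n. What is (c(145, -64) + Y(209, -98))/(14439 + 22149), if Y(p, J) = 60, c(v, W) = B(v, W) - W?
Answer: -8141/36588 ≈ -0.22250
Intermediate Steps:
c(v, W) = -W + v*(7 + W) (c(v, W) = v*(7 + W) - W = -W + v*(7 + W))
(c(145, -64) + Y(209, -98))/(14439 + 22149) = ((-1*(-64) + 145*(7 - 64)) + 60)/(14439 + 22149) = ((64 + 145*(-57)) + 60)/36588 = ((64 - 8265) + 60)*(1/36588) = (-8201 + 60)*(1/36588) = -8141*1/36588 = -8141/36588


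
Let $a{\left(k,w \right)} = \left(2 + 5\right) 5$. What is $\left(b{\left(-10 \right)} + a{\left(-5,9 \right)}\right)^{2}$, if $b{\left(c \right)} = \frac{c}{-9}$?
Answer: $\frac{105625}{81} \approx 1304.0$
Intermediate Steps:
$b{\left(c \right)} = - \frac{c}{9}$ ($b{\left(c \right)} = c \left(- \frac{1}{9}\right) = - \frac{c}{9}$)
$a{\left(k,w \right)} = 35$ ($a{\left(k,w \right)} = 7 \cdot 5 = 35$)
$\left(b{\left(-10 \right)} + a{\left(-5,9 \right)}\right)^{2} = \left(\left(- \frac{1}{9}\right) \left(-10\right) + 35\right)^{2} = \left(\frac{10}{9} + 35\right)^{2} = \left(\frac{325}{9}\right)^{2} = \frac{105625}{81}$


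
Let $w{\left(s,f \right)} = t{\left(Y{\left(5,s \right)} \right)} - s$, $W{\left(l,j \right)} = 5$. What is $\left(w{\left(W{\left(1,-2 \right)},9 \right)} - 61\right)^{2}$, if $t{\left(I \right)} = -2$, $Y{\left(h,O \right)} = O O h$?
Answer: $4624$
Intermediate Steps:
$Y{\left(h,O \right)} = h O^{2}$ ($Y{\left(h,O \right)} = O^{2} h = h O^{2}$)
$w{\left(s,f \right)} = -2 - s$
$\left(w{\left(W{\left(1,-2 \right)},9 \right)} - 61\right)^{2} = \left(\left(-2 - 5\right) - 61\right)^{2} = \left(-7 - 61\right)^{2} = \left(-68\right)^{2} = 4624$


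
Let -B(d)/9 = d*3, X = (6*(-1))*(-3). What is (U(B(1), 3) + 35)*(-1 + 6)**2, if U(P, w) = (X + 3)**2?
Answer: 11900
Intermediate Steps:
X = 18 (X = -6*(-3) = 18)
B(d) = -27*d (B(d) = -9*d*3 = -27*d)
U(P, w) = 441 (U(P, w) = (18 + 3)**2 = 21**2 = 441)
(U(B(1), 3) + 35)*(-1 + 6)**2 = (441 + 35)*(-1 + 6)**2 = 476*5**2 = 476*25 = 11900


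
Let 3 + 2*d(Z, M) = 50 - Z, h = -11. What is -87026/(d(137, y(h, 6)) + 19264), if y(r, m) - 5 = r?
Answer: -87026/19219 ≈ -4.5281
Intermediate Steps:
y(r, m) = 5 + r
d(Z, M) = 47/2 - Z/2 (d(Z, M) = -3/2 + (50 - Z)/2 = -3/2 + (25 - Z/2) = 47/2 - Z/2)
-87026/(d(137, y(h, 6)) + 19264) = -87026/((47/2 - 1/2*137) + 19264) = -87026/((47/2 - 137/2) + 19264) = -87026/(-45 + 19264) = -87026/19219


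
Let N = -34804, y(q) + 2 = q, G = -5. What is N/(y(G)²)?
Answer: -4972/7 ≈ -710.29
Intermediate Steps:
y(q) = -2 + q
N/(y(G)²) = -34804/(-2 - 5)² = -34804/((-7)²) = -34804/49 = -34804*1/49 = -4972/7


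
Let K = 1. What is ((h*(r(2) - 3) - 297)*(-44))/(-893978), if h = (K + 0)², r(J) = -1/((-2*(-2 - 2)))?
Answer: -26411/1787956 ≈ -0.014772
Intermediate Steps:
r(J) = -⅛ (r(J) = -1/((-2*(-4))) = -1/8 = -1*⅛ = -⅛)
h = 1 (h = (1 + 0)² = 1² = 1)
((h*(r(2) - 3) - 297)*(-44))/(-893978) = ((1*(-⅛ - 3) - 297)*(-44))/(-893978) = ((1*(-25/8) - 297)*(-44))*(-1/893978) = ((-25/8 - 297)*(-44))*(-1/893978) = -2401/8*(-44)*(-1/893978) = (26411/2)*(-1/893978) = -26411/1787956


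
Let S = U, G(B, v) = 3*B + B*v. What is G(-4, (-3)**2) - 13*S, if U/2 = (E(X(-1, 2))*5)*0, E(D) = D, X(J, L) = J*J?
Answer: -48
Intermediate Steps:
X(J, L) = J**2
U = 0 (U = 2*(((-1)**2*5)*0) = 2*((1*5)*0) = 2*(5*0) = 2*0 = 0)
S = 0
G(-4, (-3)**2) - 13*S = -4*(3 + (-3)**2) - 13*0 = -4*(3 + 9) + 0 = -4*12 + 0 = -48 + 0 = -48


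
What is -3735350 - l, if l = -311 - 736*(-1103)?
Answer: -4546847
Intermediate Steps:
l = 811497 (l = -311 + 811808 = 811497)
-3735350 - l = -3735350 - 1*811497 = -3735350 - 811497 = -4546847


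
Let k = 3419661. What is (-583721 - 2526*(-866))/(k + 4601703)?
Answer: 1603795/8021364 ≈ 0.19994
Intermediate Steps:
(-583721 - 2526*(-866))/(k + 4601703) = (-583721 - 2526*(-866))/(3419661 + 4601703) = (-583721 + 2187516)/8021364 = 1603795*(1/8021364) = 1603795/8021364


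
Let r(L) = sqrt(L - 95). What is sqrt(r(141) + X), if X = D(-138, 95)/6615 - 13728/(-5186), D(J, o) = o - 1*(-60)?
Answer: sqrt(71266958445 + 26686162881*sqrt(46))/163359 ≈ 3.0746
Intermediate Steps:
r(L) = sqrt(-95 + L)
D(J, o) = 60 + o (D(J, o) = o + 60 = 60 + o)
X = 9161455/3430539 (X = (60 + 95)/6615 - 13728/(-5186) = 155*(1/6615) - 13728*(-1/5186) = 31/1323 + 6864/2593 = 9161455/3430539 ≈ 2.6706)
sqrt(r(141) + X) = sqrt(sqrt(-95 + 141) + 9161455/3430539) = sqrt(sqrt(46) + 9161455/3430539) = sqrt(9161455/3430539 + sqrt(46))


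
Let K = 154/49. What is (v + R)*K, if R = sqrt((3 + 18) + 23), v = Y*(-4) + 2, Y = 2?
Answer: -132/7 + 44*sqrt(11)/7 ≈ 1.9902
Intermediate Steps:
v = -6 (v = 2*(-4) + 2 = -8 + 2 = -6)
K = 22/7 (K = 154*(1/49) = 22/7 ≈ 3.1429)
R = 2*sqrt(11) (R = sqrt(21 + 23) = sqrt(44) = 2*sqrt(11) ≈ 6.6332)
(v + R)*K = (-6 + 2*sqrt(11))*(22/7) = -132/7 + 44*sqrt(11)/7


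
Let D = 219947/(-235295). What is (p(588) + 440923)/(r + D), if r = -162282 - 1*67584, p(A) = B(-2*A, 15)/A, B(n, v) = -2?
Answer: -30501611086495/15901442882598 ≈ -1.9182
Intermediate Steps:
p(A) = -2/A
D = -219947/235295 (D = 219947*(-1/235295) = -219947/235295 ≈ -0.93477)
r = -229866 (r = -162282 - 67584 = -229866)
(p(588) + 440923)/(r + D) = (-2/588 + 440923)/(-229866 - 219947/235295) = (-2*1/588 + 440923)/(-54086540417/235295) = (-1/294 + 440923)*(-235295/54086540417) = (129631361/294)*(-235295/54086540417) = -30501611086495/15901442882598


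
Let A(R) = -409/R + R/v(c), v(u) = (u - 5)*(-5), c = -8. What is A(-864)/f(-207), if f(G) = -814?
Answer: 719911/45714240 ≈ 0.015748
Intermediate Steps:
v(u) = 25 - 5*u (v(u) = (-5 + u)*(-5) = 25 - 5*u)
A(R) = -409/R + R/65 (A(R) = -409/R + R/(25 - 5*(-8)) = -409/R + R/(25 + 40) = -409/R + R/65)
A(-864)/f(-207) = (-409/(-864) + (1/65)*(-864))/(-814) = (-409*(-1/864) - 864/65)*(-1/814) = (409/864 - 864/65)*(-1/814) = -719911/56160*(-1/814) = 719911/45714240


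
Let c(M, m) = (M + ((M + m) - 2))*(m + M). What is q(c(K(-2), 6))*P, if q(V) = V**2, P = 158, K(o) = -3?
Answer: 5688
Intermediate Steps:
c(M, m) = (M + m)*(-2 + m + 2*M) (c(M, m) = (M + (-2 + M + m))*(M + m) = (-2 + m + 2*M)*(M + m) = (M + m)*(-2 + m + 2*M))
q(c(K(-2), 6))*P = (6**2 - 2*(-3) - 2*6 + 2*(-3)**2 + 3*(-3)*6)**2*158 = (36 + 6 - 12 + 2*9 - 54)**2*158 = (36 + 6 - 12 + 18 - 54)**2*158 = (-6)**2*158 = 36*158 = 5688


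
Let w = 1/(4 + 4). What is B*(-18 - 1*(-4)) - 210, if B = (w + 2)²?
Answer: -8743/32 ≈ -273.22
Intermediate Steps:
w = ⅛ (w = 1/8 = ⅛ ≈ 0.12500)
B = 289/64 (B = (⅛ + 2)² = (17/8)² = 289/64 ≈ 4.5156)
B*(-18 - 1*(-4)) - 210 = 289*(-18 - 1*(-4))/64 - 210 = 289*(-18 + 4)/64 - 210 = (289/64)*(-14) - 210 = -2023/32 - 210 = -8743/32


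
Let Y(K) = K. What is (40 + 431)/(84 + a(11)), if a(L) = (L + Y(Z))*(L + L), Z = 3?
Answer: 471/392 ≈ 1.2015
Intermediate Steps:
a(L) = 2*L*(3 + L) (a(L) = (L + 3)*(L + L) = (3 + L)*(2*L) = 2*L*(3 + L))
(40 + 431)/(84 + a(11)) = (40 + 431)/(84 + 2*11*(3 + 11)) = 471/(84 + 2*11*14) = 471/(84 + 308) = 471/392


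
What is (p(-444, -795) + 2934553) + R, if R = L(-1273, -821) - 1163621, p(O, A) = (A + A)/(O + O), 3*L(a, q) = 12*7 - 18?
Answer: 262101457/148 ≈ 1.7710e+6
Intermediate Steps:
L(a, q) = 22 (L(a, q) = (12*7 - 18)/3 = (84 - 18)/3 = (1/3)*66 = 22)
p(O, A) = A/O (p(O, A) = (2*A)/((2*O)) = (2*A)*(1/(2*O)) = A/O)
R = -1163599 (R = 22 - 1163621 = -1163599)
(p(-444, -795) + 2934553) + R = (-795/(-444) + 2934553) - 1163599 = (-795*(-1/444) + 2934553) - 1163599 = (265/148 + 2934553) - 1163599 = 434314109/148 - 1163599 = 262101457/148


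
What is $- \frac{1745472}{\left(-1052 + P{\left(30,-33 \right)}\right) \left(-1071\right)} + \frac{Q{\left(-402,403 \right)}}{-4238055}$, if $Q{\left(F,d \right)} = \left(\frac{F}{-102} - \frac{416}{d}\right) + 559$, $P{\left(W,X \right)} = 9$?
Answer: $- \frac{25482117176566}{16306454845485} \approx -1.5627$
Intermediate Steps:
$Q{\left(F,d \right)} = 559 - \frac{416}{d} - \frac{F}{102}$ ($Q{\left(F,d \right)} = \left(F \left(- \frac{1}{102}\right) - \frac{416}{d}\right) + 559 = \left(- \frac{F}{102} - \frac{416}{d}\right) + 559 = \left(- \frac{416}{d} - \frac{F}{102}\right) + 559 = 559 - \frac{416}{d} - \frac{F}{102}$)
$- \frac{1745472}{\left(-1052 + P{\left(30,-33 \right)}\right) \left(-1071\right)} + \frac{Q{\left(-402,403 \right)}}{-4238055} = - \frac{1745472}{\left(-1052 + 9\right) \left(-1071\right)} + \frac{559 - \frac{416}{403} - - \frac{67}{17}}{-4238055} = - \frac{1745472}{\left(-1043\right) \left(-1071\right)} + \left(559 - \frac{32}{31} + \frac{67}{17}\right) \left(- \frac{1}{4238055}\right) = - \frac{1745472}{1117053} + \left(559 - \frac{32}{31} + \frac{67}{17}\right) \left(- \frac{1}{4238055}\right) = \left(-1745472\right) \frac{1}{1117053} + \frac{296126}{527} \left(- \frac{1}{4238055}\right) = - \frac{581824}{372351} - \frac{296126}{2233454985} = - \frac{25482117176566}{16306454845485}$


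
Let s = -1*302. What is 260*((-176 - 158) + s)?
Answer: -165360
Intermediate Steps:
s = -302
260*((-176 - 158) + s) = 260*((-176 - 158) - 302) = 260*(-334 - 302) = 260*(-636) = -165360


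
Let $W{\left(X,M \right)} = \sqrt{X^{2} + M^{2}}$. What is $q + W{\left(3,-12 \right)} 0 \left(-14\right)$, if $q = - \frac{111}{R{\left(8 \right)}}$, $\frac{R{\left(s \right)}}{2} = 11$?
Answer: $- \frac{111}{22} \approx -5.0455$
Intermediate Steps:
$R{\left(s \right)} = 22$ ($R{\left(s \right)} = 2 \cdot 11 = 22$)
$W{\left(X,M \right)} = \sqrt{M^{2} + X^{2}}$
$q = - \frac{111}{22} \approx -5.0455$
$q + W{\left(3,-12 \right)} 0 \left(-14\right) = - \frac{111}{22} + \sqrt{\left(-12\right)^{2} + 3^{2}} \cdot 0 \left(-14\right) = - \frac{111}{22} + \sqrt{144 + 9} \cdot 0 = - \frac{111}{22} + \sqrt{153} \cdot 0 = - \frac{111}{22} + 3 \sqrt{17} \cdot 0 = - \frac{111}{22} + 0 = - \frac{111}{22}$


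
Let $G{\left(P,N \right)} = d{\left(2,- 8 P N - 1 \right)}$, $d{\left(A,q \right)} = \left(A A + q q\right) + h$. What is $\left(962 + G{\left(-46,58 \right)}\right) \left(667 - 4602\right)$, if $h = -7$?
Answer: $-1792489332480$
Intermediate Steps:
$d{\left(A,q \right)} = -7 + A^{2} + q^{2}$ ($d{\left(A,q \right)} = \left(A A + q q\right) - 7 = \left(A^{2} + q^{2}\right) - 7 = -7 + A^{2} + q^{2}$)
$G{\left(P,N \right)} = -3 + \left(-1 - 8 N P\right)^{2}$ ($G{\left(P,N \right)} = -7 + 2^{2} + \left(- 8 P N - 1\right)^{2} = -7 + 4 + \left(- 8 N P - 1\right)^{2} = -7 + 4 + \left(-1 - 8 N P\right)^{2} = -3 + \left(-1 - 8 N P\right)^{2}$)
$\left(962 + G{\left(-46,58 \right)}\right) \left(667 - 4602\right) = \left(962 - \left(3 - \left(1 + 8 \cdot 58 \left(-46\right)\right)^{2}\right)\right) \left(667 - 4602\right) = \left(962 - \left(3 - \left(1 - 21344\right)^{2}\right)\right) \left(-3935\right) = \left(962 - \left(3 - \left(-21343\right)^{2}\right)\right) \left(-3935\right) = \left(962 + \left(-3 + 455523649\right)\right) \left(-3935\right) = \left(962 + 455523646\right) \left(-3935\right) = 455524608 \left(-3935\right) = -1792489332480$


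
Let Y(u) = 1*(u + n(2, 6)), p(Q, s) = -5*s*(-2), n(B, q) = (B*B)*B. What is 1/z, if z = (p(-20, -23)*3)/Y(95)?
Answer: -103/690 ≈ -0.14928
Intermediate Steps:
n(B, q) = B**3 (n(B, q) = B**2*B = B**3)
p(Q, s) = 10*s
Y(u) = 8 + u (Y(u) = 1*(u + 2**3) = 1*(u + 8) = 1*(8 + u) = 8 + u)
z = -690/103 (z = ((10*(-23))*3)/(8 + 95) = -230*3/103 = -690*1/103 = -690/103 ≈ -6.6990)
1/z = 1/(-690/103) = -103/690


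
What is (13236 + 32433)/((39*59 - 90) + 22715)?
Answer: 45669/24926 ≈ 1.8322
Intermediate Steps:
(13236 + 32433)/((39*59 - 90) + 22715) = 45669/((2301 - 90) + 22715) = 45669/(2211 + 22715) = 45669/24926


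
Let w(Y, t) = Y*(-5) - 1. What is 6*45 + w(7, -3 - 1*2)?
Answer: 234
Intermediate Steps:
w(Y, t) = -1 - 5*Y (w(Y, t) = -5*Y - 1 = -1 - 5*Y)
6*45 + w(7, -3 - 1*2) = 6*45 + (-1 - 5*7) = 270 + (-1 - 35) = 270 - 36 = 234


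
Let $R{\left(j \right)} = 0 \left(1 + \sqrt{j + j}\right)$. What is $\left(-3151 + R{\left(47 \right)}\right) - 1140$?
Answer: $-4291$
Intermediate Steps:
$R{\left(j \right)} = 0$ ($R{\left(j \right)} = 0 \left(1 + \sqrt{2 j}\right) = 0 \left(1 + \sqrt{2} \sqrt{j}\right) = 0$)
$\left(-3151 + R{\left(47 \right)}\right) - 1140 = \left(-3151 + 0\right) - 1140 = -3151 - 1140 = -4291$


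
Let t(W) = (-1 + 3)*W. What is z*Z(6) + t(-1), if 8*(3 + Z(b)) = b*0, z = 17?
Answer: -53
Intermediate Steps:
t(W) = 2*W
Z(b) = -3 (Z(b) = -3 + (b*0)/8 = -3 + (⅛)*0 = -3 + 0 = -3)
z*Z(6) + t(-1) = 17*(-3) + 2*(-1) = -51 - 2 = -53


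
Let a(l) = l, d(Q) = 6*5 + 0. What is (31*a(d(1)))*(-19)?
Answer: -17670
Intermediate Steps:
d(Q) = 30 (d(Q) = 30 + 0 = 30)
(31*a(d(1)))*(-19) = (31*30)*(-19) = 930*(-19) = -17670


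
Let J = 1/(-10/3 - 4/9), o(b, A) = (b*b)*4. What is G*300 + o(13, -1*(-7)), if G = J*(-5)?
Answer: 18242/17 ≈ 1073.1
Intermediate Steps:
o(b, A) = 4*b² (o(b, A) = b²*4 = 4*b²)
J = -9/34 (J = 1/(-10*⅓ - 4*⅑) = 1/(-10/3 - 4/9) = 1/(-34/9) = -9/34 ≈ -0.26471)
G = 45/34 (G = -9/34*(-5) = 45/34 ≈ 1.3235)
G*300 + o(13, -1*(-7)) = (45/34)*300 + 4*13² = 6750/17 + 4*169 = 6750/17 + 676 = 18242/17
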